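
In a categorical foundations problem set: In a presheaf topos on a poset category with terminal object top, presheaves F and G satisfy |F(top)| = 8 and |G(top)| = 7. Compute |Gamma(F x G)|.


Global sections of a presheaf on a poset with terminal top satisfy
Gamma(H) ~ H(top). Presheaves admit pointwise products, so
(F x G)(top) = F(top) x G(top) (Cartesian product).
|Gamma(F x G)| = |F(top)| * |G(top)| = 8 * 7 = 56.

56


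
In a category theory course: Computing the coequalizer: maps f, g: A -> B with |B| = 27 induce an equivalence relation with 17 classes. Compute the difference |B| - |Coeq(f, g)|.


The coequalizer Coeq(f, g) = B / ~ has one element per equivalence class.
|B| = 27, |Coeq(f, g)| = 17.
|B| - |Coeq(f, g)| = 27 - 17 = 10.

10


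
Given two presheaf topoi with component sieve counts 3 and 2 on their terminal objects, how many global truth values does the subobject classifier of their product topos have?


In a product of presheaf topoi E_1 x E_2, the subobject classifier
is Omega = Omega_1 x Omega_2 (componentwise), so
|Omega(top)| = |Omega_1(top_1)| * |Omega_2(top_2)|.
= 3 * 2 = 6.

6


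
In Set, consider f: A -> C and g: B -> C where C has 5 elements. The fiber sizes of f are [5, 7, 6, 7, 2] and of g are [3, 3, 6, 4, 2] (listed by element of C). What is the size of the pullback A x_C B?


The pullback A x_C B consists of pairs (a, b) with f(a) = g(b).
For each element c in C, the fiber product has |f^-1(c)| * |g^-1(c)| elements.
Summing over C: 5 * 3 + 7 * 3 + 6 * 6 + 7 * 4 + 2 * 2
= 15 + 21 + 36 + 28 + 4 = 104

104


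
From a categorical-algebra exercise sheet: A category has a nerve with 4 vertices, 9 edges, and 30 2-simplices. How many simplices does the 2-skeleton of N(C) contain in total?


The 2-skeleton of the nerve N(C) consists of simplices in dimensions 0, 1, 2:
  |N(C)_0| = 4 (objects)
  |N(C)_1| = 9 (morphisms)
  |N(C)_2| = 30 (composable pairs)
Total = 4 + 9 + 30 = 43

43


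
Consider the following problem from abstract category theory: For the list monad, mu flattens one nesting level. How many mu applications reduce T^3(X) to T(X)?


Each application of mu: T^2 -> T removes one layer of nesting.
Starting at depth 3 (i.e., T^3(X)), we need to reach T(X).
Number of mu applications = 3 - 1 = 2

2


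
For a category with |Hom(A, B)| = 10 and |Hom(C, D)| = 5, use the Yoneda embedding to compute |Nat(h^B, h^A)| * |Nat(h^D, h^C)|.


By the Yoneda lemma, Nat(h^B, h^A) is isomorphic to Hom(A, B),
so |Nat(h^B, h^A)| = |Hom(A, B)| and |Nat(h^D, h^C)| = |Hom(C, D)|.
|Hom(A, B)| = 10, |Hom(C, D)| = 5.
|Nat(h^B, h^A) x Nat(h^D, h^C)| = 10 * 5 = 50

50


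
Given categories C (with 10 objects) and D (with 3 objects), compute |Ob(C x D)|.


The product category C x D has objects that are pairs (c, d).
Number of pairs = |Ob(C)| * |Ob(D)| = 10 * 3 = 30

30


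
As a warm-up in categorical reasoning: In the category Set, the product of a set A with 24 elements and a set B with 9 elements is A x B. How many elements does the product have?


In Set, the product A x B is the Cartesian product.
By the universal property, |A x B| = |A| * |B|.
|A x B| = 24 * 9 = 216

216


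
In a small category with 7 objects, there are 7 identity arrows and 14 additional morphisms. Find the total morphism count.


Each object has an identity morphism, giving 7 identities.
Adding the 14 non-identity morphisms:
Total = 7 + 14 = 21

21


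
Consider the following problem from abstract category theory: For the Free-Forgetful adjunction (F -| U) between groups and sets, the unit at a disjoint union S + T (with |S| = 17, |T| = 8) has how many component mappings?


The unit eta_X: X -> U(F(X)) of the Free-Forgetful adjunction
maps each element of X to a generator of F(X). For X = S + T (disjoint
union in Set), |S + T| = |S| + |T|.
Total mappings = 17 + 8 = 25.

25


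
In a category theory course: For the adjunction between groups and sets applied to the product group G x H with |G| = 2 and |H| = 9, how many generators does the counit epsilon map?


The counit epsilon_K: F(U(K)) -> K of the Free-Forgetful adjunction
maps |K| generators of F(U(K)) into K. For K = G x H (the product group),
|G x H| = |G| * |H|.
Total generators mapped = 2 * 9 = 18.

18


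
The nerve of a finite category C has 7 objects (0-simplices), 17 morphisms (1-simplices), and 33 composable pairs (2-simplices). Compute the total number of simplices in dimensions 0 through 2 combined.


The 2-skeleton of the nerve N(C) consists of simplices in dimensions 0, 1, 2:
  |N(C)_0| = 7 (objects)
  |N(C)_1| = 17 (morphisms)
  |N(C)_2| = 33 (composable pairs)
Total = 7 + 17 + 33 = 57

57


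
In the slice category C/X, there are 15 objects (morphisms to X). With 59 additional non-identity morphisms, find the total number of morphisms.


In the slice category C/X, objects are morphisms to X.
Identity morphisms: 15 (one per object of C/X).
Non-identity morphisms: 59.
Total = 15 + 59 = 74

74


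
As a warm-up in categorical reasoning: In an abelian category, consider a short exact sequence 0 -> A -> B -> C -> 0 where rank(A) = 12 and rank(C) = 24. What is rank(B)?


For a short exact sequence 0 -> A -> B -> C -> 0,
rank is additive: rank(B) = rank(A) + rank(C).
rank(B) = 12 + 24 = 36

36


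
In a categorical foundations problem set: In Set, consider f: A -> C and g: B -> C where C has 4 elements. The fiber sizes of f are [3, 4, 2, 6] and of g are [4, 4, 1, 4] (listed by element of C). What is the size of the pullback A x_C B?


The pullback A x_C B consists of pairs (a, b) with f(a) = g(b).
For each element c in C, the fiber product has |f^-1(c)| * |g^-1(c)| elements.
Summing over C: 3 * 4 + 4 * 4 + 2 * 1 + 6 * 4
= 12 + 16 + 2 + 24 = 54

54


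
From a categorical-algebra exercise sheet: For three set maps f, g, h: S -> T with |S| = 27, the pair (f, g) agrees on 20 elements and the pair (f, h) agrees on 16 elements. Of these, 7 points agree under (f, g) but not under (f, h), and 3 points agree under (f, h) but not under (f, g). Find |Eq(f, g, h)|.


Eq(f, g, h) is the triple-agreement set: points in S where all three
maps take the same value. Using inclusion-exclusion on the pairwise data:
Pair (f, g) agrees on 20 points; pair (f, h) on 16 points.
Points agreeing under (f, g) but not (f, h) = 7; under (f, h) but not (f, g) = 3.
Triple-agreement = agreement-in-(f, g) minus points that agree under (f, g) but not (f, h):
|Eq(f, g, h)| = 20 - 7 = 13
(cross-check via (f, h): 16 - 3 = 13.)

13


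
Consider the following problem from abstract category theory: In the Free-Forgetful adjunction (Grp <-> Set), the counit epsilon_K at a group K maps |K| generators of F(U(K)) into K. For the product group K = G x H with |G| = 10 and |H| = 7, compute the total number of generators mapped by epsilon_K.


The counit epsilon_K: F(U(K)) -> K of the Free-Forgetful adjunction
maps |K| generators of F(U(K)) into K. For K = G x H (the product group),
|G x H| = |G| * |H|.
Total generators mapped = 10 * 7 = 70.

70


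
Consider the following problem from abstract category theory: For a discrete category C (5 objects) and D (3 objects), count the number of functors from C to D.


A functor from a discrete category C to D is determined by
where each object maps. Each of the 5 objects of C can map
to any of the 3 objects of D independently.
Number of functors = 3^5 = 243

243


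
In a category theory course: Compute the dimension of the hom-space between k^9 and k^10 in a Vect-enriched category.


In Vect-enriched categories, Hom(k^n, k^m) is the space of m x n matrices.
dim(Hom(k^9, k^10)) = 10 * 9 = 90

90


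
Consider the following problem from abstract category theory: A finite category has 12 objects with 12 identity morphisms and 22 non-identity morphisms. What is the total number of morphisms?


Each object has an identity morphism, giving 12 identities.
Adding the 22 non-identity morphisms:
Total = 12 + 22 = 34

34


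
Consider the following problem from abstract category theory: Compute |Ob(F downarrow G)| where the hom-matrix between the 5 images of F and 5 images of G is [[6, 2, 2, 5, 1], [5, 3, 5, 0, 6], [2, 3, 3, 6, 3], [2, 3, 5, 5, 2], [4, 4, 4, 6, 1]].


Objects of (F downarrow G) are triples (a, b, h: F(a)->G(b)).
The count equals the sum of all entries in the hom-matrix.
sum(row 0) = 16
sum(row 1) = 19
sum(row 2) = 17
sum(row 3) = 17
sum(row 4) = 19
Grand total = 88

88


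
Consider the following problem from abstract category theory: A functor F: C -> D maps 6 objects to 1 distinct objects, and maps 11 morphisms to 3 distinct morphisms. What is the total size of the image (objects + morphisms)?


The image of F consists of distinct objects and distinct morphisms.
|Im(F)| on objects = 1
|Im(F)| on morphisms = 3
Total image cardinality = 1 + 3 = 4

4


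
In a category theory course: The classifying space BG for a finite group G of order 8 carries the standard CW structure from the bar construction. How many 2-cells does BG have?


In the bar-construction CW model of BG, the n-cells are indexed by
n-tuples [g_1|...|g_n] of non-identity elements of G (degenerate
simplices with some g_i = e do not contribute cells), so there are
(|G| - 1)^n n-cells.
For dim = 2 with |G| = 8:
cells = (8 - 1)^2 = 7^2 = 49

49


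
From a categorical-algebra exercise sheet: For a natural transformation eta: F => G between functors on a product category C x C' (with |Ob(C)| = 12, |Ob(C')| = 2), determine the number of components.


A natural transformation eta: F => G assigns one component morphism per
object of the domain category.
The domain is the product category C x C', so
|Ob(C x C')| = |Ob(C)| * |Ob(C')| = 12 * 2 = 24.
Therefore eta has 24 component morphisms.

24


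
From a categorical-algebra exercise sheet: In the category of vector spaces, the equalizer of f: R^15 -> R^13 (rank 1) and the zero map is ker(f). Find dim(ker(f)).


The equalizer of f and the zero map is ker(f).
By the rank-nullity theorem: dim(ker(f)) = dim(domain) - rank(f).
dim(ker(f)) = 15 - 1 = 14

14


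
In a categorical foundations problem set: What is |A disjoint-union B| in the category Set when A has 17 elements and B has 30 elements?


In Set, the coproduct A + B is the disjoint union.
|A + B| = |A| + |B| = 17 + 30 = 47

47


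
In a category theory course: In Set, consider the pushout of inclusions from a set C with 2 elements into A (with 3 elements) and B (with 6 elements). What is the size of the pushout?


The pushout A +_C B identifies the images of C in A and B.
|A +_C B| = |A| + |B| - |C| (for injections).
= 3 + 6 - 2 = 7

7


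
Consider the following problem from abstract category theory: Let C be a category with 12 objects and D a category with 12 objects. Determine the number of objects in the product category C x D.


The product category C x D has objects that are pairs (c, d).
Number of pairs = |Ob(C)| * |Ob(D)| = 12 * 12 = 144

144


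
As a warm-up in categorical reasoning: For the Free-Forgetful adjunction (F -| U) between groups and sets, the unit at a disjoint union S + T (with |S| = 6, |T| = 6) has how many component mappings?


The unit eta_X: X -> U(F(X)) of the Free-Forgetful adjunction
maps each element of X to a generator of F(X). For X = S + T (disjoint
union in Set), |S + T| = |S| + |T|.
Total mappings = 6 + 6 = 12.

12


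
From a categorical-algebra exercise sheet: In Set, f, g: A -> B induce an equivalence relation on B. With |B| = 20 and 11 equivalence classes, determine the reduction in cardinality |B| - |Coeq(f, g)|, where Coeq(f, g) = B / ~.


The coequalizer Coeq(f, g) = B / ~ has one element per equivalence class.
|B| = 20, |Coeq(f, g)| = 11.
|B| - |Coeq(f, g)| = 20 - 11 = 9.

9


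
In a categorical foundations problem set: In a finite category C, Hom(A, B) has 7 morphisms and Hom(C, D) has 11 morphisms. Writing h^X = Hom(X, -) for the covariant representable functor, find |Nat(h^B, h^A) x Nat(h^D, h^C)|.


By the Yoneda lemma, Nat(h^B, h^A) is isomorphic to Hom(A, B),
so |Nat(h^B, h^A)| = |Hom(A, B)| and |Nat(h^D, h^C)| = |Hom(C, D)|.
|Hom(A, B)| = 7, |Hom(C, D)| = 11.
|Nat(h^B, h^A) x Nat(h^D, h^C)| = 7 * 11 = 77

77


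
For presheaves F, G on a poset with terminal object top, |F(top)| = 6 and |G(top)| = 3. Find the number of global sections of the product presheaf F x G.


Global sections of a presheaf on a poset with terminal top satisfy
Gamma(H) ~ H(top). Presheaves admit pointwise products, so
(F x G)(top) = F(top) x G(top) (Cartesian product).
|Gamma(F x G)| = |F(top)| * |G(top)| = 6 * 3 = 18.

18


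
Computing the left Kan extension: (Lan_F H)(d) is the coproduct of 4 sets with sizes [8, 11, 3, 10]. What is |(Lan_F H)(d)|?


Pointwise, the left Kan extension (Lan_F H)(d) is the colimit, indexed
by the comma category (F downarrow d), of H composed with the
projection (F downarrow d) -> C. Here that colimit is given
as a coproduct (disjoint union) of sets, so its cardinality is the
sum of the sizes of the summands.
Coproduct of sets with sizes: 8 + 11 + 3 + 10
= 32

32


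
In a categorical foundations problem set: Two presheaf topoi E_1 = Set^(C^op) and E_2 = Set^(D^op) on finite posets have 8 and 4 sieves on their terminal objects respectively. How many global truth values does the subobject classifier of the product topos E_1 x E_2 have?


In a product of presheaf topoi E_1 x E_2, the subobject classifier
is Omega = Omega_1 x Omega_2 (componentwise), so
|Omega(top)| = |Omega_1(top_1)| * |Omega_2(top_2)|.
= 8 * 4 = 32.

32


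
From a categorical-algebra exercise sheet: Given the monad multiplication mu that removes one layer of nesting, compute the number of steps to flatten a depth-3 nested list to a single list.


Each application of mu: T^2 -> T removes one layer of nesting.
Starting at depth 3 (i.e., T^3(X)), we need to reach T(X).
Number of mu applications = 3 - 1 = 2

2


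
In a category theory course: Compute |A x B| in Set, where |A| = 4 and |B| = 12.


In Set, the product A x B is the Cartesian product.
By the universal property, |A x B| = |A| * |B|.
|A x B| = 4 * 12 = 48

48


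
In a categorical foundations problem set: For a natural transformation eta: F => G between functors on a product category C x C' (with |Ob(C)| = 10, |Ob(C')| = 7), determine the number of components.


A natural transformation eta: F => G assigns one component morphism per
object of the domain category.
The domain is the product category C x C', so
|Ob(C x C')| = |Ob(C)| * |Ob(C')| = 10 * 7 = 70.
Therefore eta has 70 component morphisms.

70


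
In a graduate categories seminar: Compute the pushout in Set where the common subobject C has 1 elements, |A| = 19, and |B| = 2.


The pushout A +_C B identifies the images of C in A and B.
|A +_C B| = |A| + |B| - |C| (for injections).
= 19 + 2 - 1 = 20

20


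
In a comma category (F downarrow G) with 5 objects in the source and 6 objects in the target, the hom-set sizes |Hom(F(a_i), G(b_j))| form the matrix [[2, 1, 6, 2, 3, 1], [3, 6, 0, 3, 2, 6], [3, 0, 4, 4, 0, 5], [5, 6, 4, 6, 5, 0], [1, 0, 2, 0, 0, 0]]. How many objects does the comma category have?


Objects of (F downarrow G) are triples (a, b, h: F(a)->G(b)).
The count equals the sum of all entries in the hom-matrix.
sum(row 0) = 15
sum(row 1) = 20
sum(row 2) = 16
sum(row 3) = 26
sum(row 4) = 3
Grand total = 80

80


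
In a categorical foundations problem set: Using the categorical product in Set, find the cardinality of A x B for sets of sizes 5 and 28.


In Set, the product A x B is the Cartesian product.
By the universal property, |A x B| = |A| * |B|.
|A x B| = 5 * 28 = 140

140


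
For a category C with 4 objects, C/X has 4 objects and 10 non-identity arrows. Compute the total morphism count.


In the slice category C/X, objects are morphisms to X.
Identity morphisms: 4 (one per object of C/X).
Non-identity morphisms: 10.
Total = 4 + 10 = 14

14


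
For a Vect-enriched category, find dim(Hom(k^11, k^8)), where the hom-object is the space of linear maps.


In Vect-enriched categories, Hom(k^n, k^m) is the space of m x n matrices.
dim(Hom(k^11, k^8)) = 8 * 11 = 88

88


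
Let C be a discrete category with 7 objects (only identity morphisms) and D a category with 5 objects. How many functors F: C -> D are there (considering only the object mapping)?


A functor from a discrete category C to D is determined by
where each object maps. Each of the 7 objects of C can map
to any of the 5 objects of D independently.
Number of functors = 5^7 = 78125

78125


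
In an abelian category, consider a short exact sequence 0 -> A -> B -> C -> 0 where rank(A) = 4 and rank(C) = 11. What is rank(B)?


For a short exact sequence 0 -> A -> B -> C -> 0,
rank is additive: rank(B) = rank(A) + rank(C).
rank(B) = 4 + 11 = 15

15


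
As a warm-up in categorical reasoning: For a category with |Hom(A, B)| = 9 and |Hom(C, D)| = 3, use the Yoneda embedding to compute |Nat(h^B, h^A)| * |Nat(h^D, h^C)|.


By the Yoneda lemma, Nat(h^B, h^A) is isomorphic to Hom(A, B),
so |Nat(h^B, h^A)| = |Hom(A, B)| and |Nat(h^D, h^C)| = |Hom(C, D)|.
|Hom(A, B)| = 9, |Hom(C, D)| = 3.
|Nat(h^B, h^A) x Nat(h^D, h^C)| = 9 * 3 = 27

27


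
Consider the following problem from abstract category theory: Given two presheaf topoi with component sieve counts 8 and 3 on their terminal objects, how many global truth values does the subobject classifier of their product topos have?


In a product of presheaf topoi E_1 x E_2, the subobject classifier
is Omega = Omega_1 x Omega_2 (componentwise), so
|Omega(top)| = |Omega_1(top_1)| * |Omega_2(top_2)|.
= 8 * 3 = 24.

24


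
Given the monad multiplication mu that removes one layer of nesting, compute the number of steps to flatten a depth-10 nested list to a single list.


Each application of mu: T^2 -> T removes one layer of nesting.
Starting at depth 10 (i.e., T^10(X)), we need to reach T(X).
Number of mu applications = 10 - 1 = 9

9


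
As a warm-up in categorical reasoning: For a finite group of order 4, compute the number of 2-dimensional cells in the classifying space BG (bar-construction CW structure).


In the bar-construction CW model of BG, the n-cells are indexed by
n-tuples [g_1|...|g_n] of non-identity elements of G (degenerate
simplices with some g_i = e do not contribute cells), so there are
(|G| - 1)^n n-cells.
For dim = 2 with |G| = 4:
cells = (4 - 1)^2 = 3^2 = 9

9


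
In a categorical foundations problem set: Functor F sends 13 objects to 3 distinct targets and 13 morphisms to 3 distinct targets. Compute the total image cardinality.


The image of F consists of distinct objects and distinct morphisms.
|Im(F)| on objects = 3
|Im(F)| on morphisms = 3
Total image cardinality = 3 + 3 = 6

6


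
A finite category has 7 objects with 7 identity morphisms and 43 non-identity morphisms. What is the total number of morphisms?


Each object has an identity morphism, giving 7 identities.
Adding the 43 non-identity morphisms:
Total = 7 + 43 = 50

50


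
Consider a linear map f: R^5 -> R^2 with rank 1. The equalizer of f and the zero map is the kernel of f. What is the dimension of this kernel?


The equalizer of f and the zero map is ker(f).
By the rank-nullity theorem: dim(ker(f)) = dim(domain) - rank(f).
dim(ker(f)) = 5 - 1 = 4

4


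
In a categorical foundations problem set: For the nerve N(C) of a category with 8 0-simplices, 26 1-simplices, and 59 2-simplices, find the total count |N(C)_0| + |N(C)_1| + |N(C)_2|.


The 2-skeleton of the nerve N(C) consists of simplices in dimensions 0, 1, 2:
  |N(C)_0| = 8 (objects)
  |N(C)_1| = 26 (morphisms)
  |N(C)_2| = 59 (composable pairs)
Total = 8 + 26 + 59 = 93

93


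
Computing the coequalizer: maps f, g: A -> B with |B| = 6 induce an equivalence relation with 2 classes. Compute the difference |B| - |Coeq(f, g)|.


The coequalizer Coeq(f, g) = B / ~ has one element per equivalence class.
|B| = 6, |Coeq(f, g)| = 2.
|B| - |Coeq(f, g)| = 6 - 2 = 4.

4


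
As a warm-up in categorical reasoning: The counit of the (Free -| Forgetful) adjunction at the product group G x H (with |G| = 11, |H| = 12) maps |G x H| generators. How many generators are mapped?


The counit epsilon_K: F(U(K)) -> K of the Free-Forgetful adjunction
maps |K| generators of F(U(K)) into K. For K = G x H (the product group),
|G x H| = |G| * |H|.
Total generators mapped = 11 * 12 = 132.

132


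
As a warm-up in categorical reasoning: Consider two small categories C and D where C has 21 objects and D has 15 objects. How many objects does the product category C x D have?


The product category C x D has objects that are pairs (c, d).
Number of pairs = |Ob(C)| * |Ob(D)| = 21 * 15 = 315

315


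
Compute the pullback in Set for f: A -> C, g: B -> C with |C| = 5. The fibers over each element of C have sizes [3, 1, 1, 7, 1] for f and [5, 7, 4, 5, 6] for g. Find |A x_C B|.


The pullback A x_C B consists of pairs (a, b) with f(a) = g(b).
For each element c in C, the fiber product has |f^-1(c)| * |g^-1(c)| elements.
Summing over C: 3 * 5 + 1 * 7 + 1 * 4 + 7 * 5 + 1 * 6
= 15 + 7 + 4 + 35 + 6 = 67

67


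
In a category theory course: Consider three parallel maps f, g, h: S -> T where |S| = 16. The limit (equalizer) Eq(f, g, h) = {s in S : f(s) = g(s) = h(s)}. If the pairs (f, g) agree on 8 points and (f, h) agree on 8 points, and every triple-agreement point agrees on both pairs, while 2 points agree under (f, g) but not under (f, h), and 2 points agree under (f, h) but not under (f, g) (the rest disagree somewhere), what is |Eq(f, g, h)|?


Eq(f, g, h) is the triple-agreement set: points in S where all three
maps take the same value. Using inclusion-exclusion on the pairwise data:
Pair (f, g) agrees on 8 points; pair (f, h) on 8 points.
Points agreeing under (f, g) but not (f, h) = 2; under (f, h) but not (f, g) = 2.
Triple-agreement = agreement-in-(f, g) minus points that agree under (f, g) but not (f, h):
|Eq(f, g, h)| = 8 - 2 = 6
(cross-check via (f, h): 8 - 2 = 6.)

6


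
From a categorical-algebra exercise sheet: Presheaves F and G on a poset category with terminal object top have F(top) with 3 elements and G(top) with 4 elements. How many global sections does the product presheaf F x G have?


Global sections of a presheaf on a poset with terminal top satisfy
Gamma(H) ~ H(top). Presheaves admit pointwise products, so
(F x G)(top) = F(top) x G(top) (Cartesian product).
|Gamma(F x G)| = |F(top)| * |G(top)| = 3 * 4 = 12.

12


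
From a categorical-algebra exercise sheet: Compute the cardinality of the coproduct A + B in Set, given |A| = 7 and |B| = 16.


In Set, the coproduct A + B is the disjoint union.
|A + B| = |A| + |B| = 7 + 16 = 23

23


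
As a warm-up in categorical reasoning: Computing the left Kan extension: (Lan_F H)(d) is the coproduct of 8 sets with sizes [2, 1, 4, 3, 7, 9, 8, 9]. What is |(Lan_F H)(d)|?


Pointwise, the left Kan extension (Lan_F H)(d) is the colimit, indexed
by the comma category (F downarrow d), of H composed with the
projection (F downarrow d) -> C. Here that colimit is given
as a coproduct (disjoint union) of sets, so its cardinality is the
sum of the sizes of the summands.
Coproduct of sets with sizes: 2 + 1 + 4 + 3 + 7 + 9 + 8 + 9
= 43

43


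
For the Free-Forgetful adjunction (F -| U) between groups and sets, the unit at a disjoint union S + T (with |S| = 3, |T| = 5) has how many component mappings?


The unit eta_X: X -> U(F(X)) of the Free-Forgetful adjunction
maps each element of X to a generator of F(X). For X = S + T (disjoint
union in Set), |S + T| = |S| + |T|.
Total mappings = 3 + 5 = 8.

8


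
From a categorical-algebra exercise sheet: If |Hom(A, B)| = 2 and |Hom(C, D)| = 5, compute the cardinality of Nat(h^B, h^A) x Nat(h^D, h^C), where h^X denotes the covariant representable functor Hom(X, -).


By the Yoneda lemma, Nat(h^B, h^A) is isomorphic to Hom(A, B),
so |Nat(h^B, h^A)| = |Hom(A, B)| and |Nat(h^D, h^C)| = |Hom(C, D)|.
|Hom(A, B)| = 2, |Hom(C, D)| = 5.
|Nat(h^B, h^A) x Nat(h^D, h^C)| = 2 * 5 = 10

10


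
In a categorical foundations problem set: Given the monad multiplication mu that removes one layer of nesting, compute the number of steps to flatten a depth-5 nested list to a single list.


Each application of mu: T^2 -> T removes one layer of nesting.
Starting at depth 5 (i.e., T^5(X)), we need to reach T(X).
Number of mu applications = 5 - 1 = 4

4


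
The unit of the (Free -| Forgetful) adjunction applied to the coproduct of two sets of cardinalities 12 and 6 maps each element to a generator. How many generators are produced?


The unit eta_X: X -> U(F(X)) of the Free-Forgetful adjunction
maps each element of X to a generator of F(X). For X = S + T (disjoint
union in Set), |S + T| = |S| + |T|.
Total mappings = 12 + 6 = 18.

18


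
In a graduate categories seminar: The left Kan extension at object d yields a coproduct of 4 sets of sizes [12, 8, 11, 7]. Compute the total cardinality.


Pointwise, the left Kan extension (Lan_F H)(d) is the colimit, indexed
by the comma category (F downarrow d), of H composed with the
projection (F downarrow d) -> C. Here that colimit is given
as a coproduct (disjoint union) of sets, so its cardinality is the
sum of the sizes of the summands.
Coproduct of sets with sizes: 12 + 8 + 11 + 7
= 38

38


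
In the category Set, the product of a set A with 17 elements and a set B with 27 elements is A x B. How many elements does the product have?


In Set, the product A x B is the Cartesian product.
By the universal property, |A x B| = |A| * |B|.
|A x B| = 17 * 27 = 459

459


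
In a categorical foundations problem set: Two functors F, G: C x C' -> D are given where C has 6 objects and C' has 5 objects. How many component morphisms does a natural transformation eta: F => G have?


A natural transformation eta: F => G assigns one component morphism per
object of the domain category.
The domain is the product category C x C', so
|Ob(C x C')| = |Ob(C)| * |Ob(C')| = 6 * 5 = 30.
Therefore eta has 30 component morphisms.

30


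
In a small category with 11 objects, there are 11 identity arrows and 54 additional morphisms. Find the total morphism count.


Each object has an identity morphism, giving 11 identities.
Adding the 54 non-identity morphisms:
Total = 11 + 54 = 65

65


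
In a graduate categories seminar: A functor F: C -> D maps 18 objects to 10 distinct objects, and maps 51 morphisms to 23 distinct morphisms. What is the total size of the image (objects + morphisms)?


The image of F consists of distinct objects and distinct morphisms.
|Im(F)| on objects = 10
|Im(F)| on morphisms = 23
Total image cardinality = 10 + 23 = 33

33


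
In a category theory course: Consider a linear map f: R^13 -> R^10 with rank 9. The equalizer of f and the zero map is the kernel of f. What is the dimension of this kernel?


The equalizer of f and the zero map is ker(f).
By the rank-nullity theorem: dim(ker(f)) = dim(domain) - rank(f).
dim(ker(f)) = 13 - 9 = 4

4


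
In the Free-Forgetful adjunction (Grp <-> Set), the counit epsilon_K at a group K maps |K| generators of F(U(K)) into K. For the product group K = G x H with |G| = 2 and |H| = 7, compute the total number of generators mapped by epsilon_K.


The counit epsilon_K: F(U(K)) -> K of the Free-Forgetful adjunction
maps |K| generators of F(U(K)) into K. For K = G x H (the product group),
|G x H| = |G| * |H|.
Total generators mapped = 2 * 7 = 14.

14


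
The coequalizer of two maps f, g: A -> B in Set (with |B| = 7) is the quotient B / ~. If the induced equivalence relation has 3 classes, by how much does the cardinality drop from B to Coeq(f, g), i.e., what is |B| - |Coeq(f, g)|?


The coequalizer Coeq(f, g) = B / ~ has one element per equivalence class.
|B| = 7, |Coeq(f, g)| = 3.
|B| - |Coeq(f, g)| = 7 - 3 = 4.

4


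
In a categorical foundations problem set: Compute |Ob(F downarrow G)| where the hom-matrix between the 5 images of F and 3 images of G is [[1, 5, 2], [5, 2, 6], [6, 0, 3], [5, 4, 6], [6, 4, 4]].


Objects of (F downarrow G) are triples (a, b, h: F(a)->G(b)).
The count equals the sum of all entries in the hom-matrix.
sum(row 0) = 8
sum(row 1) = 13
sum(row 2) = 9
sum(row 3) = 15
sum(row 4) = 14
Grand total = 59

59


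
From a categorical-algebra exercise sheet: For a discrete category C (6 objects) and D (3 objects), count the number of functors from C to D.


A functor from a discrete category C to D is determined by
where each object maps. Each of the 6 objects of C can map
to any of the 3 objects of D independently.
Number of functors = 3^6 = 729

729


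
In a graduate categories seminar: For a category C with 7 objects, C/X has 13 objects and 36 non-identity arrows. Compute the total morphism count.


In the slice category C/X, objects are morphisms to X.
Identity morphisms: 13 (one per object of C/X).
Non-identity morphisms: 36.
Total = 13 + 36 = 49

49


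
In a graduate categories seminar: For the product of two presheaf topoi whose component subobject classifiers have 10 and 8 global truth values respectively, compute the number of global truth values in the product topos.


In a product of presheaf topoi E_1 x E_2, the subobject classifier
is Omega = Omega_1 x Omega_2 (componentwise), so
|Omega(top)| = |Omega_1(top_1)| * |Omega_2(top_2)|.
= 10 * 8 = 80.

80


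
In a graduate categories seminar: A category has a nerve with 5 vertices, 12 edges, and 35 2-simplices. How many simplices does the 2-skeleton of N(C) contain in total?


The 2-skeleton of the nerve N(C) consists of simplices in dimensions 0, 1, 2:
  |N(C)_0| = 5 (objects)
  |N(C)_1| = 12 (morphisms)
  |N(C)_2| = 35 (composable pairs)
Total = 5 + 12 + 35 = 52

52


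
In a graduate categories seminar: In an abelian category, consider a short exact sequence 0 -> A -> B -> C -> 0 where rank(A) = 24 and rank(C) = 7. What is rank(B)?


For a short exact sequence 0 -> A -> B -> C -> 0,
rank is additive: rank(B) = rank(A) + rank(C).
rank(B) = 24 + 7 = 31

31


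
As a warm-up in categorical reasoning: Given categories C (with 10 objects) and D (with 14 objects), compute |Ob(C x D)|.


The product category C x D has objects that are pairs (c, d).
Number of pairs = |Ob(C)| * |Ob(D)| = 10 * 14 = 140

140


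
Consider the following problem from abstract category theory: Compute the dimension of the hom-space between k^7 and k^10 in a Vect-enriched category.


In Vect-enriched categories, Hom(k^n, k^m) is the space of m x n matrices.
dim(Hom(k^7, k^10)) = 10 * 7 = 70

70


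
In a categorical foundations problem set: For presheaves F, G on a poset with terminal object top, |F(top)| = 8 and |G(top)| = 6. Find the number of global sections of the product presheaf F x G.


Global sections of a presheaf on a poset with terminal top satisfy
Gamma(H) ~ H(top). Presheaves admit pointwise products, so
(F x G)(top) = F(top) x G(top) (Cartesian product).
|Gamma(F x G)| = |F(top)| * |G(top)| = 8 * 6 = 48.

48


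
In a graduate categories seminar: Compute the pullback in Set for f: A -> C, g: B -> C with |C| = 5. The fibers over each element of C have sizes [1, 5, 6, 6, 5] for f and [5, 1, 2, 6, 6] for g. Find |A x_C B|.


The pullback A x_C B consists of pairs (a, b) with f(a) = g(b).
For each element c in C, the fiber product has |f^-1(c)| * |g^-1(c)| elements.
Summing over C: 1 * 5 + 5 * 1 + 6 * 2 + 6 * 6 + 5 * 6
= 5 + 5 + 12 + 36 + 30 = 88

88


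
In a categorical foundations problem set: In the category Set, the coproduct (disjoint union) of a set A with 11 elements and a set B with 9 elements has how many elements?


In Set, the coproduct A + B is the disjoint union.
|A + B| = |A| + |B| = 11 + 9 = 20

20


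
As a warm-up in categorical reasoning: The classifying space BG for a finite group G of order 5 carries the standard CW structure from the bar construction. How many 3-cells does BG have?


In the bar-construction CW model of BG, the n-cells are indexed by
n-tuples [g_1|...|g_n] of non-identity elements of G (degenerate
simplices with some g_i = e do not contribute cells), so there are
(|G| - 1)^n n-cells.
For dim = 3 with |G| = 5:
cells = (5 - 1)^3 = 4^3 = 64

64


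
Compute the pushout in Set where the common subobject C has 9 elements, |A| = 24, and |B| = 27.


The pushout A +_C B identifies the images of C in A and B.
|A +_C B| = |A| + |B| - |C| (for injections).
= 24 + 27 - 9 = 42

42


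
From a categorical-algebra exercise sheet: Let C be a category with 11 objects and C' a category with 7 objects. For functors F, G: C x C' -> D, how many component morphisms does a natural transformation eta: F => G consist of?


A natural transformation eta: F => G assigns one component morphism per
object of the domain category.
The domain is the product category C x C', so
|Ob(C x C')| = |Ob(C)| * |Ob(C')| = 11 * 7 = 77.
Therefore eta has 77 component morphisms.

77


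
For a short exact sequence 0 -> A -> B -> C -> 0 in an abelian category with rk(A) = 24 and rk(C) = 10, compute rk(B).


For a short exact sequence 0 -> A -> B -> C -> 0,
rank is additive: rank(B) = rank(A) + rank(C).
rank(B) = 24 + 10 = 34

34


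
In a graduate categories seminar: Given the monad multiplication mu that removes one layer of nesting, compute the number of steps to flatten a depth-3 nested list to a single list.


Each application of mu: T^2 -> T removes one layer of nesting.
Starting at depth 3 (i.e., T^3(X)), we need to reach T(X).
Number of mu applications = 3 - 1 = 2

2


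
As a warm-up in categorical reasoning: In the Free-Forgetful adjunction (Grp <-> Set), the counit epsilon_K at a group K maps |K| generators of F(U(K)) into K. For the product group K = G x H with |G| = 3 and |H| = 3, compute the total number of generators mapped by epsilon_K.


The counit epsilon_K: F(U(K)) -> K of the Free-Forgetful adjunction
maps |K| generators of F(U(K)) into K. For K = G x H (the product group),
|G x H| = |G| * |H|.
Total generators mapped = 3 * 3 = 9.

9


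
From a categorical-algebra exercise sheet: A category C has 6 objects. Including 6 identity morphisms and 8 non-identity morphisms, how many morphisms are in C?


Each object has an identity morphism, giving 6 identities.
Adding the 8 non-identity morphisms:
Total = 6 + 8 = 14

14


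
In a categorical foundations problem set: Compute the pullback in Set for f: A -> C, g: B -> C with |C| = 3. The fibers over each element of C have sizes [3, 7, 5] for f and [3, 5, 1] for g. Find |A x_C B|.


The pullback A x_C B consists of pairs (a, b) with f(a) = g(b).
For each element c in C, the fiber product has |f^-1(c)| * |g^-1(c)| elements.
Summing over C: 3 * 3 + 7 * 5 + 5 * 1
= 9 + 35 + 5 = 49

49


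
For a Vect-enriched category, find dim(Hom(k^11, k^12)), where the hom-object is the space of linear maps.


In Vect-enriched categories, Hom(k^n, k^m) is the space of m x n matrices.
dim(Hom(k^11, k^12)) = 12 * 11 = 132

132


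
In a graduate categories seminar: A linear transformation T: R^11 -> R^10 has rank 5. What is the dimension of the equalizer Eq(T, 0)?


The equalizer of f and the zero map is ker(f).
By the rank-nullity theorem: dim(ker(f)) = dim(domain) - rank(f).
dim(ker(f)) = 11 - 5 = 6

6


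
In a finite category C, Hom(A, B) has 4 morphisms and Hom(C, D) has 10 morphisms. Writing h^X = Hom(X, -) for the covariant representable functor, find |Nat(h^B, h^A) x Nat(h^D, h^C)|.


By the Yoneda lemma, Nat(h^B, h^A) is isomorphic to Hom(A, B),
so |Nat(h^B, h^A)| = |Hom(A, B)| and |Nat(h^D, h^C)| = |Hom(C, D)|.
|Hom(A, B)| = 4, |Hom(C, D)| = 10.
|Nat(h^B, h^A) x Nat(h^D, h^C)| = 4 * 10 = 40

40


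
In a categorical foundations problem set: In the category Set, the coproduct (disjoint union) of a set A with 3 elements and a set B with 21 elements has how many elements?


In Set, the coproduct A + B is the disjoint union.
|A + B| = |A| + |B| = 3 + 21 = 24

24


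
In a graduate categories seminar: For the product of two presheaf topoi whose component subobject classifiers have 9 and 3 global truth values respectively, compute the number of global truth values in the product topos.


In a product of presheaf topoi E_1 x E_2, the subobject classifier
is Omega = Omega_1 x Omega_2 (componentwise), so
|Omega(top)| = |Omega_1(top_1)| * |Omega_2(top_2)|.
= 9 * 3 = 27.

27


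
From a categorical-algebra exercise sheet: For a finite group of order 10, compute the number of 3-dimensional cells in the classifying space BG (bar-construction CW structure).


In the bar-construction CW model of BG, the n-cells are indexed by
n-tuples [g_1|...|g_n] of non-identity elements of G (degenerate
simplices with some g_i = e do not contribute cells), so there are
(|G| - 1)^n n-cells.
For dim = 3 with |G| = 10:
cells = (10 - 1)^3 = 9^3 = 729

729


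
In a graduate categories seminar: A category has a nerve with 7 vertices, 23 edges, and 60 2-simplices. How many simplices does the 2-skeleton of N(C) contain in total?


The 2-skeleton of the nerve N(C) consists of simplices in dimensions 0, 1, 2:
  |N(C)_0| = 7 (objects)
  |N(C)_1| = 23 (morphisms)
  |N(C)_2| = 60 (composable pairs)
Total = 7 + 23 + 60 = 90

90


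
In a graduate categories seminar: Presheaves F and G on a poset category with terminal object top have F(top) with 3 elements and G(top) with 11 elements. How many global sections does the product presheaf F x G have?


Global sections of a presheaf on a poset with terminal top satisfy
Gamma(H) ~ H(top). Presheaves admit pointwise products, so
(F x G)(top) = F(top) x G(top) (Cartesian product).
|Gamma(F x G)| = |F(top)| * |G(top)| = 3 * 11 = 33.

33


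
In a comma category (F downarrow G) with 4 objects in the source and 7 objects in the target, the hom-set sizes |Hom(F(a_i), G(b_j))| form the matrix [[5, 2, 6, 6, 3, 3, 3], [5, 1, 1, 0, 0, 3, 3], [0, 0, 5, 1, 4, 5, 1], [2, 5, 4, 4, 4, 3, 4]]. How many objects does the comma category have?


Objects of (F downarrow G) are triples (a, b, h: F(a)->G(b)).
The count equals the sum of all entries in the hom-matrix.
sum(row 0) = 28
sum(row 1) = 13
sum(row 2) = 16
sum(row 3) = 26
Grand total = 83

83


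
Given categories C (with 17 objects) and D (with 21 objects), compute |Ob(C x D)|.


The product category C x D has objects that are pairs (c, d).
Number of pairs = |Ob(C)| * |Ob(D)| = 17 * 21 = 357

357


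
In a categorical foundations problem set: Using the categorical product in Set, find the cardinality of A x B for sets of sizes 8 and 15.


In Set, the product A x B is the Cartesian product.
By the universal property, |A x B| = |A| * |B|.
|A x B| = 8 * 15 = 120

120


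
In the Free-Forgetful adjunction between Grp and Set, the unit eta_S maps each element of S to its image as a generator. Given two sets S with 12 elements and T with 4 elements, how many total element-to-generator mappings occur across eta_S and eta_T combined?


The unit eta_X: X -> U(F(X)) of the Free-Forgetful adjunction
maps each element of X to a generator of F(X). For X = S + T (disjoint
union in Set), |S + T| = |S| + |T|.
Total mappings = 12 + 4 = 16.

16


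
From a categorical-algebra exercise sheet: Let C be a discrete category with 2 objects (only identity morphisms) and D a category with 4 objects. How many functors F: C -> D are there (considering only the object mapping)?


A functor from a discrete category C to D is determined by
where each object maps. Each of the 2 objects of C can map
to any of the 4 objects of D independently.
Number of functors = 4^2 = 16

16


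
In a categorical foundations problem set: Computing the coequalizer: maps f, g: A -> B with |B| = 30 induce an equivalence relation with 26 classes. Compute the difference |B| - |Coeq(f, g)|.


The coequalizer Coeq(f, g) = B / ~ has one element per equivalence class.
|B| = 30, |Coeq(f, g)| = 26.
|B| - |Coeq(f, g)| = 30 - 26 = 4.

4


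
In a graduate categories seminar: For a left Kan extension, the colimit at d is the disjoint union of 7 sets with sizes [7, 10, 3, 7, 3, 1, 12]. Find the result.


Pointwise, the left Kan extension (Lan_F H)(d) is the colimit, indexed
by the comma category (F downarrow d), of H composed with the
projection (F downarrow d) -> C. Here that colimit is given
as a coproduct (disjoint union) of sets, so its cardinality is the
sum of the sizes of the summands.
Coproduct of sets with sizes: 7 + 10 + 3 + 7 + 3 + 1 + 12
= 43

43
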